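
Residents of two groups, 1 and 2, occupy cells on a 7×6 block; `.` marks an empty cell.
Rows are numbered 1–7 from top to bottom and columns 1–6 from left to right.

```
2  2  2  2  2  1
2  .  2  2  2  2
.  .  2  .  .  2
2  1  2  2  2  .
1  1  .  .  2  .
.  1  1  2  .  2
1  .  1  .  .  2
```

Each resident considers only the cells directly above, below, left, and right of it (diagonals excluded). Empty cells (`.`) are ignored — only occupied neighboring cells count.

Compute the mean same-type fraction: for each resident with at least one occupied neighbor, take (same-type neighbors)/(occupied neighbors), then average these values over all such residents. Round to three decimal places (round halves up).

Row 1: (1,1)2 2/2 · (1,2)2 2/2 · (1,3)2 3/3 · (1,4)2 3/3 · (1,5)2 2/3 · (1,6)1 0/2
Row 2: (2,1)2 1/1 · (2,3)2 3/3 · (2,4)2 3/3 · (2,5)2 3/3 · (2,6)2 2/3
Row 3: (3,3)2 2/2 · (3,6)2 1/1
Row 4: (4,1)2 0/2 · (4,2)1 1/3 · (4,3)2 2/3 · (4,4)2 2/2 · (4,5)2 2/2
Row 5: (5,1)1 1/2 · (5,2)1 3/3 · (5,5)2 1/1
Row 6: (6,2)1 2/2 · (6,3)1 2/3 · (6,4)2 0/1 · (6,6)2 1/1
Row 7: (7,1)1 — no occupied neighbors · (7,3)1 1/1 · (7,6)2 1/1
Sum over 27 residents: 2/2 + 2/2 + 3/3 + 3/3 + 2/3 + 0/2 + 1/1 + 3/3 + 3/3 + 3/3 + 2/3 + 2/2 + 1/1 + 0/2 + 1/3 + 2/3 + 2/2 + 2/2 + 1/2 + 3/3 + 1/1 + 2/2 + 2/3 + 0/1 + 1/1 + 1/1 + 1/1 = 43/2; mean = 43/2 ÷ 27 = 43/54 = 0.796296… → 0.796.

0.796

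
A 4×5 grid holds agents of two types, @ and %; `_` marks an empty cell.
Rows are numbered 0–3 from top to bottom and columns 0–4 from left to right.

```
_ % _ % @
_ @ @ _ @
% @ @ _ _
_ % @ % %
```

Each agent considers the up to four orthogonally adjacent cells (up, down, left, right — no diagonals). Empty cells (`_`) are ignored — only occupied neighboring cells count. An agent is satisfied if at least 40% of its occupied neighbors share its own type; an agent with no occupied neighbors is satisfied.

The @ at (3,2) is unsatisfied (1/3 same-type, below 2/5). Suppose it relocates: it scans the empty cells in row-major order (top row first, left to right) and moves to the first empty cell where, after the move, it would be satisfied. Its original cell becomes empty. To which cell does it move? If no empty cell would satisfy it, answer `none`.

Vacating (3,2). Empty cells in order:
  (0,0): 0/1 same-type → still unsatisfied.
  (0,2): 1/3 same-type → still unsatisfied.
  (1,0): 1/2 same-type → satisfied — stop here.

(1,0)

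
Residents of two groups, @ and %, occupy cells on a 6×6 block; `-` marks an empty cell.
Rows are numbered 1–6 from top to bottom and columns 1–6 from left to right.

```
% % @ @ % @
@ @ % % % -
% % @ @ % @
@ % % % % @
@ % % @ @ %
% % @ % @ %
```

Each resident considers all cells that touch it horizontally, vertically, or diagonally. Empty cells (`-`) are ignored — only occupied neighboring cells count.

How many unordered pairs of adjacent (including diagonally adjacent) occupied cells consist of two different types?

Scan each occupied cell's neighbors to the right and below (and the two forward diagonals) so each pair is counted once.
Row 1: %(1,1)–%(1,2)= %(1,1)–@(2,1)≠ %(1,1)–@(2,2)≠ %(1,2)–@(1,3)≠ %(1,2)–@(2,2)≠ %(1,2)–%(2,3)= %(1,2)–@(2,1)≠ @(1,3)–@(1,4)= @(1,3)–%(2,3)≠ @(1,3)–%(2,4)≠ @(1,3)–@(2,2)= @(1,4)–%(1,5)≠ @(1,4)–%(2,4)≠ @(1,4)–%(2,5)≠ @(1,4)–%(2,3)≠ %(1,5)–@(1,6)≠ %(1,5)–%(2,5)= %(1,5)–%(2,4)= @(1,6)–%(2,5)≠  → 13/19 unlike.
Row 2: @(2,1)–@(2,2)= @(2,1)–%(3,1)≠ @(2,1)–%(3,2)≠ @(2,2)–%(2,3)≠ @(2,2)–%(3,2)≠ @(2,2)–@(3,3)= @(2,2)–%(3,1)≠ %(2,3)–%(2,4)= %(2,3)–@(3,3)≠ %(2,3)–@(3,4)≠ %(2,3)–%(3,2)= %(2,4)–%(2,5)= %(2,4)–@(3,4)≠ %(2,4)–%(3,5)= %(2,4)–@(3,3)≠ %(2,5)–%(3,5)= %(2,5)–@(3,6)≠ %(2,5)–@(3,4)≠  → 11/18 unlike.
Row 3: %(3,1)–%(3,2)= %(3,1)–@(4,1)≠ %(3,1)–%(4,2)= %(3,2)–@(3,3)≠ %(3,2)–%(4,2)= %(3,2)–%(4,3)= %(3,2)–@(4,1)≠ @(3,3)–@(3,4)= @(3,3)–%(4,3)≠ @(3,3)–%(4,4)≠ @(3,3)–%(4,2)≠ @(3,4)–%(3,5)≠ @(3,4)–%(4,4)≠ @(3,4)–%(4,5)≠ @(3,4)–%(4,3)≠ %(3,5)–@(3,6)≠ %(3,5)–%(4,5)= %(3,5)–@(4,6)≠ %(3,5)–%(4,4)= @(3,6)–@(4,6)= @(3,6)–%(4,5)≠  → 13/21 unlike.
Row 4: @(4,1)–%(4,2)≠ @(4,1)–@(5,1)= @(4,1)–%(5,2)≠ %(4,2)–%(4,3)= %(4,2)–%(5,2)= %(4,2)–%(5,3)= %(4,2)–@(5,1)≠ %(4,3)–%(4,4)= %(4,3)–%(5,3)= %(4,3)–@(5,4)≠ %(4,3)–%(5,2)= %(4,4)–%(4,5)= %(4,4)–@(5,4)≠ %(4,4)–@(5,5)≠ %(4,4)–%(5,3)= %(4,5)–@(4,6)≠ %(4,5)–@(5,5)≠ %(4,5)–%(5,6)= %(4,5)–@(5,4)≠ @(4,6)–%(5,6)≠ @(4,6)–@(5,5)=  → 10/21 unlike.
Row 5: @(5,1)–%(5,2)≠ @(5,1)–%(6,1)≠ @(5,1)–%(6,2)≠ %(5,2)–%(5,3)= %(5,2)–%(6,2)= %(5,2)–@(6,3)≠ %(5,2)–%(6,1)= %(5,3)–@(5,4)≠ %(5,3)–@(6,3)≠ %(5,3)–%(6,4)= %(5,3)–%(6,2)= @(5,4)–@(5,5)= @(5,4)–%(6,4)≠ @(5,4)–@(6,5)= @(5,4)–@(6,3)= @(5,5)–%(5,6)≠ @(5,5)–@(6,5)= @(5,5)–%(6,6)≠ @(5,5)–%(6,4)≠ %(5,6)–%(6,6)= %(5,6)–@(6,5)≠  → 11/21 unlike.
Row 6: %(6,1)–%(6,2)= %(6,2)–@(6,3)≠ @(6,3)–%(6,4)≠ %(6,4)–@(6,5)≠ @(6,5)–%(6,6)≠  → 4/5 unlike.
Total adjacent occupied pairs: 105; unlike-type pairs: 62.

62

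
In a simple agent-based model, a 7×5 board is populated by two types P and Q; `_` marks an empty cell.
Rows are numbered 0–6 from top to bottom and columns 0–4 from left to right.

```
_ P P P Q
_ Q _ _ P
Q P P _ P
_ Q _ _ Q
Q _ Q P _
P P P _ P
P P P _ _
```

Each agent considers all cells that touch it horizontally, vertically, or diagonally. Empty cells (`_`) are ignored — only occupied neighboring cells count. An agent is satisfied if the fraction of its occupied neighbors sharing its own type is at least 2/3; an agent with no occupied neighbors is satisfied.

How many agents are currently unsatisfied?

11

Row 0: (0,1)P 1/2 ✗ · (0,2)P 2/3 ✓ · (0,3)P 2/3 ✓ · (0,4)Q 0/2 ✗
Row 1: (1,1)Q 1/5 ✗ · (1,4)P 2/3 ✓
Row 2: (2,0)Q 2/3 ✓ · (2,1)P 1/4 ✗ · (2,2)P 1/3 ✗ · (2,4)P 1/2 ✗
Row 3: (3,1)Q 3/5 ✗ · (3,4)Q 0/2 ✗
Row 4: (4,0)Q 1/3 ✗ · (4,2)Q 1/4 ✗ · (4,3)P 2/4 ✗
Row 5: (5,0)P 3/4 ✓ · (5,1)P 5/7 ✓ · (5,2)P 4/5 ✓ · (5,4)P 1/1 ✓
Row 6: (6,0)P 3/3 ✓ · (6,1)P 5/5 ✓ · (6,2)P 3/3 ✓
Unsatisfied: (0,1), (0,4), (1,1), (2,1), (2,2), (2,4), (3,1), (3,4), (4,0), (4,2), (4,3) — 11 in total.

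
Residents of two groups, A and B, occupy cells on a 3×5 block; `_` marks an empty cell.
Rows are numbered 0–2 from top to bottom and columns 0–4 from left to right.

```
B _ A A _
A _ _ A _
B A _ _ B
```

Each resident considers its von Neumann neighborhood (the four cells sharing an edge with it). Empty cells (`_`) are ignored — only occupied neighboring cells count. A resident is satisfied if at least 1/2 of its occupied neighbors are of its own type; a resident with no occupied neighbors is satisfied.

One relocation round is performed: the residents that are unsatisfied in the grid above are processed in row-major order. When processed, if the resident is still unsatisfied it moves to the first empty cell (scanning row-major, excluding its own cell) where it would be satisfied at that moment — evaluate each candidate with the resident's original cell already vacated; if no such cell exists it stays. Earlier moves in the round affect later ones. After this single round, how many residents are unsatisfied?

Initially unsatisfied (in order): (0,0), (1,0), (2,0), (2,1).
  (0,0) → (1,4).
  (1,0) → (0,0).
  (2,0) → (0,4).
  (2,1): now satisfied by earlier moves; stays.
Resulting grid:
A _ A A B
_ _ _ A B
_ A _ _ B
All satisfied now.

0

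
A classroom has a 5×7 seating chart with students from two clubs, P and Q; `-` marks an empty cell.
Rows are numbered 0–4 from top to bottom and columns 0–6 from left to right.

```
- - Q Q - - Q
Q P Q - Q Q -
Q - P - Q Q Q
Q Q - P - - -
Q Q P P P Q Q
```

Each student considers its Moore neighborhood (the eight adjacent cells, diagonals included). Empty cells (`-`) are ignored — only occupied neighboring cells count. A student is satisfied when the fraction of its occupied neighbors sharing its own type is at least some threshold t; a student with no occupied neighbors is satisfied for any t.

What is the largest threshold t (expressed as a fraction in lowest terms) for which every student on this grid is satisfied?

1/5

Row 0: (0,2)Q 2/3 · (0,3)Q 3/3 · (0,6)Q 1/1
Row 1: (1,0)Q 1/2 · (1,1)P 1/5 · (1,2)Q 2/4 · (1,4)Q 4/4 · (1,5)Q 5/5
Row 2: (2,0)Q 3/4 · (2,2)P 2/4 · (2,4)Q 3/4 · (2,5)Q 4/4 · (2,6)Q 2/2
Row 3: (3,0)Q 4/4 · (3,1)Q 4/6 · (3,3)P 4/5
Row 4: (4,0)Q 3/3 · (4,1)Q 3/4 · (4,2)P 2/4 · (4,3)P 3/3 · (4,4)P 2/3 · (4,5)Q 1/2 · (4,6)Q 1/1
The smallest same-type fraction is 1/5 at (1,1), which reduces to 1/5. Any threshold above that leaves this student unsatisfied.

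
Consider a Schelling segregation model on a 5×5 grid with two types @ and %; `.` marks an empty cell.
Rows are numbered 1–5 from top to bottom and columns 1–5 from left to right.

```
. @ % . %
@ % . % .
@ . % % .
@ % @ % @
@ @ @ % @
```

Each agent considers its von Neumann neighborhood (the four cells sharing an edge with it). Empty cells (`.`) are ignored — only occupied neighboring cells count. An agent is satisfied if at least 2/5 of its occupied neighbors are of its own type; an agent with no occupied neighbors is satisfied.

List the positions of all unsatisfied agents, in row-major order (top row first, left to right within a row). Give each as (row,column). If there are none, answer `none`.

Row 1: (1,2)@ 0/2 unhappy · (1,3)% 0/1 unhappy · (1,5)% 0/0 ok
Row 2: (2,1)@ 1/2 ok · (2,2)% 0/2 unhappy · (2,4)% 1/1 ok
Row 3: (3,1)@ 2/2 ok · (3,3)% 1/2 ok · (3,4)% 3/3 ok
Row 4: (4,1)@ 2/3 ok · (4,2)% 0/3 unhappy · (4,3)@ 1/4 unhappy · (4,4)% 2/4 ok · (4,5)@ 1/2 ok
Row 5: (5,1)@ 2/2 ok · (5,2)@ 2/3 ok · (5,3)@ 2/3 ok · (5,4)% 1/3 unhappy · (5,5)@ 1/2 ok

(1,2), (1,3), (2,2), (4,2), (4,3), (5,4)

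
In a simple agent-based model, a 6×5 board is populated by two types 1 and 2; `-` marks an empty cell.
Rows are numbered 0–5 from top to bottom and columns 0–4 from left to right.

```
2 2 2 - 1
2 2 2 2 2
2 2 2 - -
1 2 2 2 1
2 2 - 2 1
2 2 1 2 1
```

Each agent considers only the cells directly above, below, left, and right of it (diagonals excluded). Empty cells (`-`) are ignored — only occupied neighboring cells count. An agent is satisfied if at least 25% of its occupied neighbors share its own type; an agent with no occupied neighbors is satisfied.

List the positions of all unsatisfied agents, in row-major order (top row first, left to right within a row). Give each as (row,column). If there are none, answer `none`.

(0,4), (3,0), (5,2)

(0,0)2 2/2 satisfied
(0,1)2 3/3 satisfied
(0,2)2 2/2 satisfied
(0,4)1 0/1 not
(1,0)2 3/3 satisfied
(1,1)2 4/4 satisfied
(1,2)2 4/4 satisfied
(1,3)2 2/2 satisfied
(1,4)2 1/2 satisfied
(2,0)2 2/3 satisfied
(2,1)2 4/4 satisfied
(2,2)2 3/3 satisfied
(3,0)1 0/3 not
(3,1)2 3/4 satisfied
(3,2)2 3/3 satisfied
(3,3)2 2/3 satisfied
(3,4)1 1/2 satisfied
(4,0)2 2/3 satisfied
(4,1)2 3/3 satisfied
(4,3)2 2/3 satisfied
(4,4)1 2/3 satisfied
(5,0)2 2/2 satisfied
(5,1)2 2/3 satisfied
(5,2)1 0/2 not
(5,3)2 1/3 satisfied
(5,4)1 1/2 satisfied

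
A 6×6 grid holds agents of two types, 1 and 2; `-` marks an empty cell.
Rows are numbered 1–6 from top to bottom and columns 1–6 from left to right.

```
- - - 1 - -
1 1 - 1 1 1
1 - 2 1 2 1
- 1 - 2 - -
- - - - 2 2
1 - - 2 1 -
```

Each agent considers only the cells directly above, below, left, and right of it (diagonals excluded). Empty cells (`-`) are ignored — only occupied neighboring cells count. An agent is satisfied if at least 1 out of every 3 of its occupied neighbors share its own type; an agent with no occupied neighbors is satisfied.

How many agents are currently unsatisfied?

Row 1: (1,4)1 1/1 satisfied
Row 2: (2,1)1 2/2 satisfied · (2,2)1 1/1 satisfied · (2,4)1 3/3 satisfied · (2,5)1 2/3 satisfied · (2,6)1 2/2 satisfied
Row 3: (3,1)1 1/1 satisfied · (3,3)2 0/1 not · (3,4)1 1/4 not · (3,5)2 0/3 not · (3,6)1 1/2 satisfied
Row 4: (4,2)1 0/0 satisfied · (4,4)2 0/1 not
Row 5: (5,5)2 1/2 satisfied · (5,6)2 1/1 satisfied
Row 6: (6,1)1 0/0 satisfied · (6,4)2 0/1 not · (6,5)1 0/2 not
Unsatisfied: (3,3), (3,4), (3,5), (4,4), (6,4), (6,5) — 6 in total.

6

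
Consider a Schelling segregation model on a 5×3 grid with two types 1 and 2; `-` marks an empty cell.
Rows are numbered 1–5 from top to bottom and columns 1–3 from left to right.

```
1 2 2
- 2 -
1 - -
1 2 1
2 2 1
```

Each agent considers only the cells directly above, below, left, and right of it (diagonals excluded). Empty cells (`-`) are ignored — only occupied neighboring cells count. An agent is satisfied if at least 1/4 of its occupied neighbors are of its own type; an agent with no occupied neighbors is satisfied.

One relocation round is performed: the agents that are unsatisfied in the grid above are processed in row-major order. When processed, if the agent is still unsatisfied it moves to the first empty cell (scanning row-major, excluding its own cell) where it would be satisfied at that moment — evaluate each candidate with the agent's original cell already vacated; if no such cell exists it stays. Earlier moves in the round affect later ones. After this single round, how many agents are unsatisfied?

Initially unsatisfied (in order): (1,1).
  (1,1) → (2,1).
Resulting grid:
- 2 2
1 2 -
1 - -
1 2 1
2 2 1
All satisfied now.

0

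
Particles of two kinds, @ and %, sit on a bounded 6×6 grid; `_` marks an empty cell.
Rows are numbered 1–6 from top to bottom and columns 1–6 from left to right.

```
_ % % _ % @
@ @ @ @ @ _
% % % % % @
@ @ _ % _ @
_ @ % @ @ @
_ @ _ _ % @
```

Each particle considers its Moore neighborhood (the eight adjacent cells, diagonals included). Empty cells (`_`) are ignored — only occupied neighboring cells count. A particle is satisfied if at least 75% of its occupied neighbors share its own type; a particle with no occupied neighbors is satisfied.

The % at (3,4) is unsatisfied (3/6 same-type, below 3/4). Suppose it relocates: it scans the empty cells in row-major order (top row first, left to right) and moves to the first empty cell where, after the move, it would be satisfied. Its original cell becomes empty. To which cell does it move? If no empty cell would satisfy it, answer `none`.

Vacating (3,4). Empty cells in order:
  (1,1): 1/3 same-type → still unsatisfied.
  (1,4): 2/5 same-type → still unsatisfied.
  (2,6): 2/5 same-type → still unsatisfied.
  (4,3): 4/7 same-type → still unsatisfied.
  (4,5): 2/7 same-type → still unsatisfied.
  (5,1): 0/4 same-type → still unsatisfied.
  (6,1): 0/2 same-type → still unsatisfied.
  (6,3): 1/4 same-type → still unsatisfied.
  (6,4): 2/4 same-type → still unsatisfied.

none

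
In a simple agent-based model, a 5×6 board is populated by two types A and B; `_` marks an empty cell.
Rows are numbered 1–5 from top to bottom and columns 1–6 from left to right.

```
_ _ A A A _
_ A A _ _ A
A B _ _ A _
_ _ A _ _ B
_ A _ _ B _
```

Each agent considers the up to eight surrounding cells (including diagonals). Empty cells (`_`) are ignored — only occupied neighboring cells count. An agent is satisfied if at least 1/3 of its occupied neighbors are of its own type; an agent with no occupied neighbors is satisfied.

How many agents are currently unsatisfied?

(1,3)A 3/3 ok
(1,4)A 3/3 ok
(1,5)A 2/2 ok
(2,2)A 3/4 ok
(2,3)A 3/4 ok
(2,6)A 2/2 ok
(3,1)A 1/2 ok
(3,2)B 0/4 unhappy
(3,5)A 1/2 ok
(4,3)A 1/2 ok
(4,6)B 1/2 ok
(5,2)A 1/1 ok
(5,5)B 1/1 ok
Unsatisfied: (3,2) — 1 in total.

1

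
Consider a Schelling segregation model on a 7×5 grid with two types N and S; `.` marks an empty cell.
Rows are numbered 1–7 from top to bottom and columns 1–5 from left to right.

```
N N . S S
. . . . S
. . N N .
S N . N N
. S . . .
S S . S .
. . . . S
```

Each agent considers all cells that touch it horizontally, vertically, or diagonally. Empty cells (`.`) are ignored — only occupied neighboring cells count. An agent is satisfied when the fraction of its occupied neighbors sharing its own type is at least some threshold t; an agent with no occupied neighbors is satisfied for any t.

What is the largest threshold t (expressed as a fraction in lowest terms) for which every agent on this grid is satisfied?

Row 1: (1,1)N 1/1 · (1,2)N 1/1 · (1,4)S 2/2 · (1,5)S 2/2
Row 2: (2,5)S 2/3
Row 3: (3,3)N 3/3 · (3,4)N 3/4
Row 4: (4,1)S 1/2 · (4,2)N 1/3 · (4,4)N 3/3 · (4,5)N 2/2
Row 5: (5,2)S 3/4
Row 6: (6,1)S 2/2 · (6,2)S 2/2 · (6,4)S 1/1
Row 7: (7,5)S 1/1
The smallest same-type fraction is 1/3 at (4,2), which reduces to 1/3. Any threshold above that leaves this agent unsatisfied.

1/3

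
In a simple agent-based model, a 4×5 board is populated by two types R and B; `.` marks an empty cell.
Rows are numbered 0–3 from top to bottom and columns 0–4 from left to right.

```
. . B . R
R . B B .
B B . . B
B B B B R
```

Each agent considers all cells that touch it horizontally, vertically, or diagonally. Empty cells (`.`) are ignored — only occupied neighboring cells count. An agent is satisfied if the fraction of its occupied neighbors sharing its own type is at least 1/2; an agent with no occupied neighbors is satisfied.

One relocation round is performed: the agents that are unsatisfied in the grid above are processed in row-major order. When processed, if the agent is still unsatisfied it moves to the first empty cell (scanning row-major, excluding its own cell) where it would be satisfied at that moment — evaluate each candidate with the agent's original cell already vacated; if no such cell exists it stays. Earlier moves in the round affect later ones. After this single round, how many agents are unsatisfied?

Initially unsatisfied (in order): (0,4), (1,0), (3,4).
  (0,4) → (0,0).
  (1,0): no empty cell satisfies it; stays.
  (3,4) → (0,1).
Resulting grid:
R R B . .
R . B B .
B B . . B
B B B B .
All satisfied now.

0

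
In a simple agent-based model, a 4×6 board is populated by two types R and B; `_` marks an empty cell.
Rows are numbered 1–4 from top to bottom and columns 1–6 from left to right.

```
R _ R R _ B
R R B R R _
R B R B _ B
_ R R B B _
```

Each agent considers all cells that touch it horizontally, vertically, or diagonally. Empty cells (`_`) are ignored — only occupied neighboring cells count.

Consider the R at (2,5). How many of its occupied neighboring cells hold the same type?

Occupied neighbors of (2,5): (1,4)=R, (1,6)=B, (2,4)=R, (3,4)=B, (3,6)=B.
Same type (R): 2 of 5.

2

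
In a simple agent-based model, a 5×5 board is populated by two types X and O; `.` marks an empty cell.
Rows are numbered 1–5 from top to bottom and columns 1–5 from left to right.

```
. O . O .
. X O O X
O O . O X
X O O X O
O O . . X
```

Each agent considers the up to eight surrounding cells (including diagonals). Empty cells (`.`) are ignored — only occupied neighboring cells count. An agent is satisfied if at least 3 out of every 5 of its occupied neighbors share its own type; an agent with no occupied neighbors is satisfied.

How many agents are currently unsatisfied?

10

Row 1: (1,2)O 1/2 ✗ · (1,4)O 2/3 ✓
Row 2: (2,2)X 0/4 ✗ · (2,3)O 5/6 ✓ · (2,4)O 3/5 ✓ · (2,5)X 1/4 ✗
Row 3: (3,1)O 2/4 ✗ · (3,2)O 4/6 ✓ · (3,4)O 4/7 ✗ · (3,5)X 2/5 ✗
Row 4: (4,1)X 0/5 ✗ · (4,2)O 5/6 ✓ · (4,3)O 4/5 ✓ · (4,4)X 2/5 ✗ · (4,5)O 1/4 ✗
Row 5: (5,1)O 2/3 ✓ · (5,2)O 3/4 ✓ · (5,5)X 1/2 ✗
Unsatisfied: (1,2), (2,2), (2,5), (3,1), (3,4), (3,5), (4,1), (4,4), (4,5), (5,5) — 10 in total.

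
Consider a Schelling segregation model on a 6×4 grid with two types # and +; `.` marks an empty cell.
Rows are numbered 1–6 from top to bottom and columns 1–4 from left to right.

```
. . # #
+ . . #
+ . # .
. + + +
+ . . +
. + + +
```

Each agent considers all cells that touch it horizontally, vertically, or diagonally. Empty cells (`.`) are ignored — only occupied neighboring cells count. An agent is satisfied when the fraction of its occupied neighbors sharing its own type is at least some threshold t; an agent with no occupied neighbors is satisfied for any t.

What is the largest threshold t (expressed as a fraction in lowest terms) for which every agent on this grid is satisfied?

1/4

Row 1: (1,3)# 2/2 · (1,4)# 2/2
Row 2: (2,1)+ 1/1 · (2,4)# 3/3
Row 3: (3,1)+ 2/2 · (3,3)# 1/4
Row 4: (4,2)+ 3/4 · (4,3)+ 3/4 · (4,4)+ 2/3
Row 5: (5,1)+ 2/2 · (5,4)+ 4/4
Row 6: (6,2)+ 2/2 · (6,3)+ 3/3 · (6,4)+ 2/2
The smallest same-type fraction is 1/4 at (3,3), which reduces to 1/4. Any threshold above that leaves this agent unsatisfied.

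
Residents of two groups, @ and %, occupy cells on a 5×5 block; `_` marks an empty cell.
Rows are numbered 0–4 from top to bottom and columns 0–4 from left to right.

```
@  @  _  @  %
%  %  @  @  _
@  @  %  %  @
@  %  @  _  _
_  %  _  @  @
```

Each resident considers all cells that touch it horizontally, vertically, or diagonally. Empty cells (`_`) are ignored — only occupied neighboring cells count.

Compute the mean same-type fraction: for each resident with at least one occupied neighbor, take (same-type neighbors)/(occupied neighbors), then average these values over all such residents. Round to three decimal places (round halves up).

0.452

Row 0: (0,0)@ 1/3 · (0,1)@ 2/4 · (0,3)@ 2/3 · (0,4)% 0/2
Row 1: (1,0)% 1/5 · (1,1)% 2/7 · (1,2)@ 4/7 · (1,3)@ 3/6
Row 2: (2,0)@ 2/5 · (2,1)@ 4/8 · (2,2)% 3/7 · (2,3)% 1/5 · (2,4)@ 1/2
Row 3: (3,0)@ 2/4 · (3,1)% 2/6 · (3,2)@ 2/6
Row 4: (4,1)% 1/3 · (4,3)@ 2/2 · (4,4)@ 1/1
Sum over 19 residents: 1/3 + 2/4 + 2/3 + 0/2 + 1/5 + 2/7 + 4/7 + 3/6 + 2/5 + 4/8 + 3/7 + 1/5 + 1/2 + 2/4 + 2/6 + 2/6 + 1/3 + 2/2 + 1/1 = 601/70; mean = 601/70 ÷ 19 = 601/1330 = 0.451879… → 0.452.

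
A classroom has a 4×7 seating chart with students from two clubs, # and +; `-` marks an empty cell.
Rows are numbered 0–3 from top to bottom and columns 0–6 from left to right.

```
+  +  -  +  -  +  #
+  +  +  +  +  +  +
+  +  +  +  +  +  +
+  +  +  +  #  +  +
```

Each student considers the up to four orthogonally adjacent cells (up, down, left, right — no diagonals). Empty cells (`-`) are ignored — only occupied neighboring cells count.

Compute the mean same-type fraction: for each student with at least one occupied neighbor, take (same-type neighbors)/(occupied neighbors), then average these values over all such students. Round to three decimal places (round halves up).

(0,0)+ 2/2
(0,1)+ 2/2
(0,3)+ 1/1
(0,5)+ 1/2
(0,6)# 0/2
(1,0)+ 3/3
(1,1)+ 4/4
(1,2)+ 3/3
(1,3)+ 4/4
(1,4)+ 3/3
(1,5)+ 4/4
(1,6)+ 2/3
(2,0)+ 3/3
(2,1)+ 4/4
(2,2)+ 4/4
(2,3)+ 4/4
(2,4)+ 3/4
(2,5)+ 4/4
(2,6)+ 3/3
(3,0)+ 2/2
(3,1)+ 3/3
(3,2)+ 3/3
(3,3)+ 2/3
(3,4)# 0/3
(3,5)+ 2/3
(3,6)+ 2/2
Sum over 26 students: 2/2 + 2/2 + 1/1 + 1/2 + 0/2 + 3/3 + 4/4 + 3/3 + 4/4 + 3/3 + 4/4 + 2/3 + 3/3 + 4/4 + 4/4 + 4/4 + 3/4 + 4/4 + 3/3 + 2/2 + 3/3 + 3/3 + 2/3 + 0/3 + 2/3 + 2/2 = 89/4; mean = 89/4 ÷ 26 = 89/104 = 0.855769… → 0.856.

0.856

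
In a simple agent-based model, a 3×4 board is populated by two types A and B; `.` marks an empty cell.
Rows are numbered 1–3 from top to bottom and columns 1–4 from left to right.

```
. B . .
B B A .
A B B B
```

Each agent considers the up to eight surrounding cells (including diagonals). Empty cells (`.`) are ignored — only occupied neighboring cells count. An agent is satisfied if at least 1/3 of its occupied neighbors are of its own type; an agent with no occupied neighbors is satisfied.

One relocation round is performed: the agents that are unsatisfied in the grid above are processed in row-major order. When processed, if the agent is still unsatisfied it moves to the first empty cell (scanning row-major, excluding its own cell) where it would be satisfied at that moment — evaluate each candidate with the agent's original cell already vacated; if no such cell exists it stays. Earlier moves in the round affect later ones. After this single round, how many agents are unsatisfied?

Initially unsatisfied (in order): (2,3), (3,1).
  (2,3) → (1,4).
  (3,1) → (1,3).
Resulting grid:
. B A A
B B . .
. B B B
All satisfied now.

0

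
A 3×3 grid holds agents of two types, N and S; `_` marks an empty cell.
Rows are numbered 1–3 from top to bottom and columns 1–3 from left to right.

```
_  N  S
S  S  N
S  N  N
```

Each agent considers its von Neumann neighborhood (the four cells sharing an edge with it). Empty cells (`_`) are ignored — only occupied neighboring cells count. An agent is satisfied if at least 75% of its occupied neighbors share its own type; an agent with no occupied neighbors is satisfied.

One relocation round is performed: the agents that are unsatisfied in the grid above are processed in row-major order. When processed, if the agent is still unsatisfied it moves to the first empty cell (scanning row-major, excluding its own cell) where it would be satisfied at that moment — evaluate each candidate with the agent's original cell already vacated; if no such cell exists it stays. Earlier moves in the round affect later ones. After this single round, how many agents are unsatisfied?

6

Initially unsatisfied (in order): (1,2), (1,3), (2,2), (2,3), (3,1), (3,2).
  (1,2): no empty cell satisfies it; stays.
  (1,3): no empty cell satisfies it; stays.
  (2,2): no empty cell satisfies it; stays.
  (2,3): no empty cell satisfies it; stays.
  (3,1): no empty cell satisfies it; stays.
  (3,2): no empty cell satisfies it; stays.
Resulting grid:
_ N S
S S N
S N N
Unsatisfied now: (1,2), (1,3), (2,2), (2,3), (3,1), (3,2).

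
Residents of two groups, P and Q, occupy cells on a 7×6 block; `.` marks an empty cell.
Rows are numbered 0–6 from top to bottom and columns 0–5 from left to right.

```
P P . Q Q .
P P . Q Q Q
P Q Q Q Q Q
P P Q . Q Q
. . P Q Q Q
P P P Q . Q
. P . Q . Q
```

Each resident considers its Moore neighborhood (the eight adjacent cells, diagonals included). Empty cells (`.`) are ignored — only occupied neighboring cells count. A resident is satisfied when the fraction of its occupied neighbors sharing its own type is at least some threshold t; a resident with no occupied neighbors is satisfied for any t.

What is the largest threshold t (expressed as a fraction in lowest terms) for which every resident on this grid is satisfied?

2/7

(0,0)P 3/3
(0,1)P 3/3
(0,3)Q 3/3
(0,4)Q 4/4
(1,0)P 4/5
(1,1)P 4/6
(1,3)Q 6/6
(1,4)Q 7/7
(1,5)Q 4/4
(2,0)P 4/5
(2,1)Q 2/7
(2,2)Q 4/6
(2,3)Q 6/6
(2,4)Q 7/7
(2,5)Q 5/5
(3,0)P 2/3
(3,1)P 3/6
(3,2)Q 4/6
(3,4)Q 7/7
(3,5)Q 5/5
(4,2)P 3/6
(4,3)Q 4/6
(4,4)Q 6/6
(4,5)Q 4/4
(5,0)P 2/2
(5,1)P 4/4
(5,2)P 3/6
(5,3)Q 3/5
(5,5)Q 3/3
(6,1)P 3/3
(6,3)Q 1/2
(6,5)Q 1/1
The smallest same-type fraction is 2/7 at (2,1), which reduces to 2/7. Any threshold above that leaves this resident unsatisfied.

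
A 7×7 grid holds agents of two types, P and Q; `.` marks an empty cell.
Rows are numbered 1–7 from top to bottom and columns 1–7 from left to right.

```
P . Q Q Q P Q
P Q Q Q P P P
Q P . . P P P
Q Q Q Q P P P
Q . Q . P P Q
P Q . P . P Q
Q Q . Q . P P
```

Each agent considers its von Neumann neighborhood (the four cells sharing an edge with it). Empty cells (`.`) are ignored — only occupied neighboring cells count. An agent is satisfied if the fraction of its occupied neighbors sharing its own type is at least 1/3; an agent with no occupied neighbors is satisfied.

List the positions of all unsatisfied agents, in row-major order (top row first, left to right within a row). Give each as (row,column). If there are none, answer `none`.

Row 1: (1,1)P 1/1 satisfied · (1,3)Q 2/2 satisfied · (1,4)Q 3/3 satisfied · (1,5)Q 1/3 satisfied · (1,6)P 1/3 satisfied · (1,7)Q 0/2 not
Row 2: (2,1)P 1/3 satisfied · (2,2)Q 1/3 satisfied · (2,3)Q 3/3 satisfied · (2,4)Q 2/3 satisfied · (2,5)P 2/4 satisfied · (2,6)P 4/4 satisfied · (2,7)P 2/3 satisfied
Row 3: (3,1)Q 1/3 satisfied · (3,2)P 0/3 not · (3,5)P 3/3 satisfied · (3,6)P 4/4 satisfied · (3,7)P 3/3 satisfied
Row 4: (4,1)Q 3/3 satisfied · (4,2)Q 2/3 satisfied · (4,3)Q 3/3 satisfied · (4,4)Q 1/2 satisfied · (4,5)P 3/4 satisfied · (4,6)P 4/4 satisfied · (4,7)P 2/3 satisfied
Row 5: (5,1)Q 1/2 satisfied · (5,3)Q 1/1 satisfied · (5,5)P 2/2 satisfied · (5,6)P 3/4 satisfied · (5,7)Q 1/3 satisfied
Row 6: (6,1)P 0/3 not · (6,2)Q 1/2 satisfied · (6,4)P 0/1 not · (6,6)P 2/3 satisfied · (6,7)Q 1/3 satisfied
Row 7: (7,1)Q 1/2 satisfied · (7,2)Q 2/2 satisfied · (7,4)Q 0/1 not · (7,6)P 2/2 satisfied · (7,7)P 1/2 satisfied

(1,7), (3,2), (6,1), (6,4), (7,4)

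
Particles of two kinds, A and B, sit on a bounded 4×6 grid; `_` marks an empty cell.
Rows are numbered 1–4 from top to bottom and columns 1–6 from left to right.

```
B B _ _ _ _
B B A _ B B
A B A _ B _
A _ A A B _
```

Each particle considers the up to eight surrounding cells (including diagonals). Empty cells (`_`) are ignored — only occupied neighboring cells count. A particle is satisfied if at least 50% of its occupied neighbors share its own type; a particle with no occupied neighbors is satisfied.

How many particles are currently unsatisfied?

(1,1)B 3/3 satisfied
(1,2)B 3/4 satisfied
(2,1)B 4/5 satisfied
(2,2)B 4/7 satisfied
(2,3)A 1/4 not
(2,5)B 2/2 satisfied
(2,6)B 2/2 satisfied
(3,1)A 1/4 not
(3,2)B 2/7 not
(3,3)A 3/5 satisfied
(3,5)B 3/4 satisfied
(4,1)A 1/2 satisfied
(4,3)A 2/3 satisfied
(4,4)A 2/4 satisfied
(4,5)B 1/2 satisfied
Unsatisfied: (2,3), (3,1), (3,2) — 3 in total.

3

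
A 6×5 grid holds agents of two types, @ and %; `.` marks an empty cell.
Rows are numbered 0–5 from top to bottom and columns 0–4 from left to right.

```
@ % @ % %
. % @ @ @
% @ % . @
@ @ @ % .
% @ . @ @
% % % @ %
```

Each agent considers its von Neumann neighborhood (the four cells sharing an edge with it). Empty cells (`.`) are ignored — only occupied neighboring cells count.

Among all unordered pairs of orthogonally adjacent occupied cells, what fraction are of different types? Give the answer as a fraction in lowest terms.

Scan each occupied cell's neighbors to the right and below so each pair is counted once.
From row 0: 5 unlike of 8 pairs (running 5/8).
From row 1: 3 unlike of 6 pairs (running 8/14).
From row 2: 4 unlike of 5 pairs (running 12/19).
From row 3: 3 unlike of 6 pairs (running 15/25).
From row 4: 3 unlike of 6 pairs (running 18/31).
From row 5: 2 unlike of 4 pairs (running 20/35).
Total adjacent occupied pairs: 35; unlike-type pairs: 20.
20/35 reduces to 4/7.

4/7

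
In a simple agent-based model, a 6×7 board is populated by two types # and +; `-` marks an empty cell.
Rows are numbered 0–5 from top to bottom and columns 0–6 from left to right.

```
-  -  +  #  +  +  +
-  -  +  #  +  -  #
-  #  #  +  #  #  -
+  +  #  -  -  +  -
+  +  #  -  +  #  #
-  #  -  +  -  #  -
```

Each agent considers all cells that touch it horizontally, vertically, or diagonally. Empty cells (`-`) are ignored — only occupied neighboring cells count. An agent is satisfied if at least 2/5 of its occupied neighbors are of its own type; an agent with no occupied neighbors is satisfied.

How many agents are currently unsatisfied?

Row 0: (0,2)+ 1/3 not · (0,3)# 1/5 not · (0,4)+ 2/4 satisfied · (0,5)+ 3/4 satisfied · (0,6)+ 1/2 satisfied
Row 1: (1,2)+ 2/6 not · (1,3)# 3/8 not · (1,4)+ 3/7 satisfied · (1,6)# 1/3 not
Row 2: (2,1)# 2/5 satisfied · (2,2)# 3/6 satisfied · (2,3)+ 2/6 not · (2,4)# 2/5 satisfied · (2,5)# 2/4 satisfied
Row 3: (3,0)+ 3/4 satisfied · (3,1)+ 3/7 satisfied · (3,2)# 3/6 satisfied · (3,5)+ 1/5 not
Row 4: (4,0)+ 3/4 satisfied · (4,1)+ 3/6 satisfied · (4,2)# 2/5 satisfied · (4,4)+ 2/4 satisfied · (4,5)# 2/4 satisfied · (4,6)# 2/3 satisfied
Row 5: (5,1)# 1/3 not · (5,3)+ 1/2 satisfied · (5,5)# 2/3 satisfied
Unsatisfied: (0,2), (0,3), (1,2), (1,3), (1,6), (2,3), (3,5), (5,1) — 8 in total.

8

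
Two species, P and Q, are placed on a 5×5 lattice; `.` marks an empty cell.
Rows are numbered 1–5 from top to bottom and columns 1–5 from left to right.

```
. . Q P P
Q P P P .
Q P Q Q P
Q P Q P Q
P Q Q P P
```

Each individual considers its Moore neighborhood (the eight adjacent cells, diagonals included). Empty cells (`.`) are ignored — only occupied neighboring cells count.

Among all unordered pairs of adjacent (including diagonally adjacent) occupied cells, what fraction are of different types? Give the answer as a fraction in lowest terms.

7/12

Scan each occupied cell's neighbors to the right and below (and the two forward diagonals) so each pair is counted once.
From row 1: 4 unlike of 8 pairs (running 4/8).
From row 2: 8 unlike of 14 pairs (running 12/22).
From row 3: 10 unlike of 17 pairs (running 22/39).
From row 4: 11 unlike of 17 pairs (running 33/56).
From row 5: 2 unlike of 4 pairs (running 35/60).
Total adjacent occupied pairs: 60; unlike-type pairs: 35.
35/60 reduces to 7/12.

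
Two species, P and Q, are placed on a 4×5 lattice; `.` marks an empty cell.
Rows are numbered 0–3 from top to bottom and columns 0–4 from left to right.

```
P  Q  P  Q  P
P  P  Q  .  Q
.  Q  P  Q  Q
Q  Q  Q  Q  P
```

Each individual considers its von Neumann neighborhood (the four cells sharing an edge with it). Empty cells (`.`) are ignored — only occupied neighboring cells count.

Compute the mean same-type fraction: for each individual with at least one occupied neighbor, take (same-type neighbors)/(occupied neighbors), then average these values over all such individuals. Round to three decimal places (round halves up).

Row 0: (0,0)P 1/2 · (0,1)Q 0/3 · (0,2)P 0/3 · (0,3)Q 0/2 · (0,4)P 0/2
Row 1: (1,0)P 2/2 · (1,1)P 1/4 · (1,2)Q 0/3 · (1,4)Q 1/2
Row 2: (2,1)Q 1/3 · (2,2)P 0/4 · (2,3)Q 2/3 · (2,4)Q 2/3
Row 3: (3,0)Q 1/1 · (3,1)Q 3/3 · (3,2)Q 2/3 · (3,3)Q 2/3 · (3,4)P 0/2
Sum over 18 individuals: 1/2 + 0/3 + 0/3 + 0/2 + 0/2 + 2/2 + 1/4 + 0/3 + 1/2 + 1/3 + 0/4 + 2/3 + 2/3 + 1/1 + 3/3 + 2/3 + 2/3 + 0/2 = 29/4; mean = 29/4 ÷ 18 = 29/72 = 0.402777… → 0.403.

0.403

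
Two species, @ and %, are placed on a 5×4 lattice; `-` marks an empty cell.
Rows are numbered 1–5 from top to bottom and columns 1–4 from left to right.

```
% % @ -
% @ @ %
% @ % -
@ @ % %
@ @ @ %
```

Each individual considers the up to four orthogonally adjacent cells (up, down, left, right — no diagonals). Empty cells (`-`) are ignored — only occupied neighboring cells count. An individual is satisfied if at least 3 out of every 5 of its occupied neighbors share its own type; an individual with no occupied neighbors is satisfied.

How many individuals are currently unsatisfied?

(1,1)% 2/2 ok
(1,2)% 1/3 unhappy
(1,3)@ 1/2 unhappy
(2,1)% 2/3 ok
(2,2)@ 2/4 unhappy
(2,3)@ 2/4 unhappy
(2,4)% 0/1 unhappy
(3,1)% 1/3 unhappy
(3,2)@ 2/4 unhappy
(3,3)% 1/3 unhappy
(4,1)@ 2/3 ok
(4,2)@ 3/4 ok
(4,3)% 2/4 unhappy
(4,4)% 2/2 ok
(5,1)@ 2/2 ok
(5,2)@ 3/3 ok
(5,3)@ 1/3 unhappy
(5,4)% 1/2 unhappy
Unsatisfied: (1,2), (1,3), (2,2), (2,3), (2,4), (3,1), (3,2), (3,3), (4,3), (5,3), (5,4) — 11 in total.

11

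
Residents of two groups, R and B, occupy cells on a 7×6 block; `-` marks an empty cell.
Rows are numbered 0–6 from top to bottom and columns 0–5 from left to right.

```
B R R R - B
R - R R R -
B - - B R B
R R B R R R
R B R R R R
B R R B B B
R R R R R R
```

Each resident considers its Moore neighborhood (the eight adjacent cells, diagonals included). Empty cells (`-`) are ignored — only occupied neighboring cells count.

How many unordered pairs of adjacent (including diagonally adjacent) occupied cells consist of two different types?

47

Scan each occupied cell's neighbors to the right and below (and the two forward diagonals) so each pair is counted once.
From row 0: 3 unlike of 12 pairs (running 3/12).
From row 1: 5 unlike of 9 pairs (running 8/21).
From row 2: 8 unlike of 12 pairs (running 16/33).
From row 3: 6 unlike of 21 pairs (running 22/54).
From row 4: 13 unlike of 21 pairs (running 35/75).
From row 5: 12 unlike of 21 pairs (running 47/96).
From row 6: 0 unlike of 5 pairs (running 47/101).
Total adjacent occupied pairs: 101; unlike-type pairs: 47.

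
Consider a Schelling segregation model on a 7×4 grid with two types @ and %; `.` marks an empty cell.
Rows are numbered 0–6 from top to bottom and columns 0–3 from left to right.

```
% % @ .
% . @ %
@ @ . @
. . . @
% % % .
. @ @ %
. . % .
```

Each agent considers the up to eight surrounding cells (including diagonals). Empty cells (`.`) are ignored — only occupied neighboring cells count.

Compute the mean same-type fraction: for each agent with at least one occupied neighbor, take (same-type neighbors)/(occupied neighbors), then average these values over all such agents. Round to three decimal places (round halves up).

0.475

Row 0: (0,0)% 2/2 · (0,1)% 2/4 · (0,2)@ 1/3
Row 1: (1,0)% 2/4 · (1,2)@ 3/5 · (1,3)% 0/3
Row 2: (2,0)@ 1/2 · (2,1)@ 2/3 · (2,3)@ 2/3
Row 3: (3,3)@ 1/2
Row 4: (4,0)% 1/2 · (4,1)% 2/4 · (4,2)% 2/5
Row 5: (5,1)@ 1/5 · (5,2)@ 1/5 · (5,3)% 2/3
Row 6: (6,2)% 1/3
Sum over 17 agents: 2/2 + 2/4 + 1/3 + 2/4 + 3/5 + 0/3 + 1/2 + 2/3 + 2/3 + 1/2 + 1/2 + 2/4 + 2/5 + 1/5 + 1/5 + 2/3 + 1/3 = 121/15; mean = 121/15 ÷ 17 = 121/255 = 0.474509… → 0.475.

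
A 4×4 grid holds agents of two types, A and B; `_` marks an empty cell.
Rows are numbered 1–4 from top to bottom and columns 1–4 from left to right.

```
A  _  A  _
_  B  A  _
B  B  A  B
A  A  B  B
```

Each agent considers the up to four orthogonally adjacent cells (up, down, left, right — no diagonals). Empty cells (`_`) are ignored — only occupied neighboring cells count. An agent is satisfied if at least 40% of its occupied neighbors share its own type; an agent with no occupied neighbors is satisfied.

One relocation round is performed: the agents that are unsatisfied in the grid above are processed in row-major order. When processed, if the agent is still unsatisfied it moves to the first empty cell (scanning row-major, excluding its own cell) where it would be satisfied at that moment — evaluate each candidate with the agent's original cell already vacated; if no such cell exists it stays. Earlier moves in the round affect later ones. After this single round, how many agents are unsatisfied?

2

Initially unsatisfied (in order): (3,3), (4,2), (4,3).
  (3,3) → (1,2).
  (4,2) → (1,4).
  (4,3): now satisfied by earlier moves; stays.
Resulting grid:
A A A A
_ B A _
B B _ B
A _ B B
Unsatisfied now: (2,2), (4,1).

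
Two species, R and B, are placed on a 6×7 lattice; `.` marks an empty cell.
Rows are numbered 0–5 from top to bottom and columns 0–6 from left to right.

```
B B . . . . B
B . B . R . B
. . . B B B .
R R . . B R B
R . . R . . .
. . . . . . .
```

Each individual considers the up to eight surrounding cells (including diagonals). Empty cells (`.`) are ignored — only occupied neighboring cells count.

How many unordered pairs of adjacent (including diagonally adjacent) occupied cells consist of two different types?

8

Scan each occupied cell's neighbors to the right and below (and the two forward diagonals) so each pair is counted once.
From row 0: 0 unlike of 5 pairs (running 0/5).
From row 1: 3 unlike of 5 pairs (running 3/10).
From row 2: 2 unlike of 8 pairs (running 5/18).
From row 3: 3 unlike of 6 pairs (running 8/24).
Total adjacent occupied pairs: 24; unlike-type pairs: 8.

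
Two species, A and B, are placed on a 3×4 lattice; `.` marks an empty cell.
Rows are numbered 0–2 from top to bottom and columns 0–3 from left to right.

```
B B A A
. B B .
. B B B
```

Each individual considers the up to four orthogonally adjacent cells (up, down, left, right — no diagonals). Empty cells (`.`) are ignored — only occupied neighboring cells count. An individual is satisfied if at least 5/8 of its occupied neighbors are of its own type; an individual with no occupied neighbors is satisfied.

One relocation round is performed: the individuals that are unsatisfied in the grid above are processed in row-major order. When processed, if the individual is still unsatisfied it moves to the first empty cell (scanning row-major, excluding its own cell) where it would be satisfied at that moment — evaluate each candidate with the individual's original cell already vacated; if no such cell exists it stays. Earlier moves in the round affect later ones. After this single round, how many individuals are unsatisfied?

1

Initially unsatisfied (in order): (0,2).
  (0,2): no empty cell satisfies it; stays.
Resulting grid:
B B A A
. B B .
. B B B
Unsatisfied now: (0,2).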